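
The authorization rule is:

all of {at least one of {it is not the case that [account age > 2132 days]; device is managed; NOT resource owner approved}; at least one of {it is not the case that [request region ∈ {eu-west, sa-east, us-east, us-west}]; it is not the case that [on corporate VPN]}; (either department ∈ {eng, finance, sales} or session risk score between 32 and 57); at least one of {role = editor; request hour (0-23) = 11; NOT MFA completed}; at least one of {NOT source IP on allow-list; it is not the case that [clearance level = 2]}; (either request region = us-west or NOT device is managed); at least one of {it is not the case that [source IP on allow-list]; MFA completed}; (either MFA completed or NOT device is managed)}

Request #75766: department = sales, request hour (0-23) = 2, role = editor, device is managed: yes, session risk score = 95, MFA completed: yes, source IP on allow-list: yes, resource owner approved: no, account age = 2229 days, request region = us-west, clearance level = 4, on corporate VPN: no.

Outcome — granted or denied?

Granted

Atomic conditions:
  account age > 2132 days: 2229 > 2132 is true
  device is managed: yes → true
  NOT resource owner approved: no → true
  request region ∈ {eu-west, sa-east, us-east, us-west}: us-west is in the set → true
  on corporate VPN: no → false
  department ∈ {eng, finance, sales}: sales is in the set → true
  session risk score between 32 and 57: 95 in [32, 57] is false
  role = editor: editor == editor is true
  request hour (0-23) = 11: 2 == 11 is false
  NOT MFA completed: yes → false
  NOT source IP on allow-list: yes → false
  clearance level = 2: 4 == 2 is false
  request region = us-west: us-west == us-west is true
  NOT device is managed: yes → false
  source IP on allow-list: yes → true
  MFA completed: yes → true
Combine:
[1.1] NOT true = false
[1] false OR true OR true = true
[2.1] NOT true = false
[2.2] NOT false = true
[2] false OR true = true
[3] true OR false = true
[4] true OR false OR false = true
[5.2] NOT false = true
[5] false OR true = true
[6] true OR false = true
[7.1] NOT true = false
[7] false OR true = true
[8] true OR false = true
[root] true AND true AND true AND true AND true AND true AND true AND true = true
Overall: true → granted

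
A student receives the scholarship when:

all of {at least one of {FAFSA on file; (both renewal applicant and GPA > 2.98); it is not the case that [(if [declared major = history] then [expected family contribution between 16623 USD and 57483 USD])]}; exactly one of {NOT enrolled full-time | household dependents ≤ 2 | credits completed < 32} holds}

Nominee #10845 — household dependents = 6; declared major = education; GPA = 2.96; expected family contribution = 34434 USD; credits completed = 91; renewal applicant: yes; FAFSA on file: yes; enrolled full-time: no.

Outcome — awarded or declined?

Awarded

Atomic conditions:
  FAFSA on file: yes → true
  renewal applicant: yes → true
  GPA > 2.98: 2.96 > 2.98 is false
  declared major = history: education == history is false
  expected family contribution between 16623 USD and 57483 USD: 34434 in [16623, 57483] is true
  NOT enrolled full-time: no → true
  household dependents ≤ 2: 6 ≤ 2 is false
  credits completed < 32: 91 < 32 is false
Combine:
[1.2] true AND false = false
[1.3.1] false → true (antecedent false ⇒ implication holds) = true
[1.3] NOT true = false
[1] true OR false OR false = true
[2] exactly-one(true, false, false) = true
[root] true AND true = true
Overall: true → awarded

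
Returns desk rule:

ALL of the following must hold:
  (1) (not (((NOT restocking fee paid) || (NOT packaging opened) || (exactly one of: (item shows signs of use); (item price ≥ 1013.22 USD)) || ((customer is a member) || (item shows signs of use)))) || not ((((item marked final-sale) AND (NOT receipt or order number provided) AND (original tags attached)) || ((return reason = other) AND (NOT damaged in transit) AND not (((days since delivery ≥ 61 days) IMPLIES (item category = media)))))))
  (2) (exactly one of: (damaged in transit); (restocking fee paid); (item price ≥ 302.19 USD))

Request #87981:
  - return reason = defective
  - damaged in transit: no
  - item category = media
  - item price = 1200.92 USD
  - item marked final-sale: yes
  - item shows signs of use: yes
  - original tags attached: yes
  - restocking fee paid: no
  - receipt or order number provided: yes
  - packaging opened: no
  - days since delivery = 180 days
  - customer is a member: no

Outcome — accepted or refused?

Accepted

Atomic conditions:
  NOT restocking fee paid: no → true
  NOT packaging opened: no → true
  item shows signs of use: yes → true
  item price ≥ 1013.22 USD: 1200.92 ≥ 1013.22 is true
  customer is a member: no → false
  item marked final-sale: yes → true
  NOT receipt or order number provided: yes → false
  original tags attached: yes → true
  return reason = other: defective == other is false
  NOT damaged in transit: no → true
  days since delivery ≥ 61 days: 180 ≥ 61 is true
  item category = media: media == media is true
  damaged in transit: no → false
  restocking fee paid: no → false
  item price ≥ 302.19 USD: 1200.92 ≥ 302.19 is true
Combine:
[1.1.1.3] exactly-one(true, true) = false
[1.1.1.4] false OR true = true
[1.1.1] true OR true OR false OR true = true
[1.1] NOT true = false
[1.2.1.1] true AND false AND true = false
[1.2.1.2.3.1] true → true = true
[1.2.1.2.3] NOT true = false
[1.2.1.2] false AND true AND false = false
[1.2.1] false OR false = false
[1.2] NOT false = true
[1] false OR true = true
[2] exactly-one(false, false, true) = true
[root] true AND true = true
Overall: true → accepted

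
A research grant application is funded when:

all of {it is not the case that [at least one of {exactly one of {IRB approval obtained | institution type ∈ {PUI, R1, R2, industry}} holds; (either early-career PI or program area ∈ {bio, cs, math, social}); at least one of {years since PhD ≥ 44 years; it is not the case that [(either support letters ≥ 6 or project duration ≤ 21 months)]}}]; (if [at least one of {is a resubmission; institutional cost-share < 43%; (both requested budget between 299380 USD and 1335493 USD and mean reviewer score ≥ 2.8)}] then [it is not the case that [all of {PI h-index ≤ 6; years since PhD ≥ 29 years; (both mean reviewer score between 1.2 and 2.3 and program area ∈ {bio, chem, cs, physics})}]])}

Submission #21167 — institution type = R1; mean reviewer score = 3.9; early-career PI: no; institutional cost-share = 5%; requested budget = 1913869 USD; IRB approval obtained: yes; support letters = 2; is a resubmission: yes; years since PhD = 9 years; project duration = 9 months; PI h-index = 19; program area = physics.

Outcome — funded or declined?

Atomic conditions:
  IRB approval obtained: yes → true
  institution type ∈ {PUI, R1, R2, industry}: R1 is in the set → true
  early-career PI: no → false
  program area ∈ {bio, cs, math, social}: physics is not in the set → false
  years since PhD ≥ 44 years: 9 ≥ 44 is false
  support letters ≥ 6: 2 ≥ 6 is false
  project duration ≤ 21 months: 9 ≤ 21 is true
  is a resubmission: yes → true
  institutional cost-share < 43%: 5 < 43 is true
  requested budget between 299380 USD and 1335493 USD: 1913869 in [299380, 1335493] is false
  mean reviewer score ≥ 2.8: 3.9 ≥ 2.8 is true
  PI h-index ≤ 6: 19 ≤ 6 is false
  years since PhD ≥ 29 years: 9 ≥ 29 is false
  mean reviewer score between 1.2 and 2.3: 3.9 in [1.2, 2.3] is false
  program area ∈ {bio, chem, cs, physics}: physics is in the set → true
Combine:
[1.1.1] exactly-one(true, true) = false
[1.1.2] false OR false = false
[1.1.3.2.1] false OR true = true
[1.1.3.2] NOT true = false
[1.1.3] false OR false = false
[1.1] false OR false OR false = false
[1] NOT false = true
[2.1.3] false AND true = false
[2.1] true OR true OR false = true
[2.2.1.3] false AND true = false
[2.2.1] false AND false AND false = false
[2.2] NOT false = true
[2] true → true = true
[root] true AND true = true
Overall: true → funded

Funded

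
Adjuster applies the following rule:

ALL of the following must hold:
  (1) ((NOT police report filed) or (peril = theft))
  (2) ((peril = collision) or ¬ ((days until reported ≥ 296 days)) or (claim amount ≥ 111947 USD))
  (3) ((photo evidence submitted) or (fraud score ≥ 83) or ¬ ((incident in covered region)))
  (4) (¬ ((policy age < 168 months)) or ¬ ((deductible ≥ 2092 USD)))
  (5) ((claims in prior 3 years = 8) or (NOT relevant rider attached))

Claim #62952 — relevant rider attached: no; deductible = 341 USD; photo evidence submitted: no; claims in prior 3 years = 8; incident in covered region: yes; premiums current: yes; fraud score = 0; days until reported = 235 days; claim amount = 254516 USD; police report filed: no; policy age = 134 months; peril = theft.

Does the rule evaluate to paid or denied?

Denied

Atomic conditions:
  NOT police report filed: no → true
  peril = theft: theft == theft is true
  peril = collision: theft == collision is false
  days until reported ≥ 296 days: 235 ≥ 296 is false
  claim amount ≥ 111947 USD: 254516 ≥ 111947 is true
  photo evidence submitted: no → false
  fraud score ≥ 83: 0 ≥ 83 is false
  incident in covered region: yes → true
  policy age < 168 months: 134 < 168 is true
  deductible ≥ 2092 USD: 341 ≥ 2092 is false
  claims in prior 3 years = 8: 8 == 8 is true
  NOT relevant rider attached: no → true
Combine:
[1] true OR true = true
[2.2] NOT false = true
[2] false OR true OR true = true
[3.3] NOT true = false
[3] false OR false OR false = false
[4.1] NOT true = false
[4.2] NOT false = true
[4] false OR true = true
[5] true OR true = true
[root] true AND true AND false AND true AND true = false
Overall: false → denied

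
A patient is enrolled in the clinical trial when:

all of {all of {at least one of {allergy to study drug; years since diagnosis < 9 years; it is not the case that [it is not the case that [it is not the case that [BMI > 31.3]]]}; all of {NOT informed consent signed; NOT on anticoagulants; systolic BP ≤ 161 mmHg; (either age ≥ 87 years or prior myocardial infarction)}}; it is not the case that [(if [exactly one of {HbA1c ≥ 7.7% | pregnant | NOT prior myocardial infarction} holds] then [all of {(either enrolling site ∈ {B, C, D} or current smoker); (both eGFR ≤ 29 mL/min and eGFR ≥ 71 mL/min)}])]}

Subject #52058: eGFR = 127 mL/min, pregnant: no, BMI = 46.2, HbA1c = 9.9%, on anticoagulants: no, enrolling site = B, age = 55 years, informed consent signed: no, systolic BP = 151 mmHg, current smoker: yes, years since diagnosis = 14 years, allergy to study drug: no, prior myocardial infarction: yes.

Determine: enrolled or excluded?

Excluded

Atomic conditions:
  allergy to study drug: no → false
  years since diagnosis < 9 years: 14 < 9 is false
  BMI > 31.3: 46.2 > 31.3 is true
  NOT informed consent signed: no → true
  NOT on anticoagulants: no → true
  systolic BP ≤ 161 mmHg: 151 ≤ 161 is true
  age ≥ 87 years: 55 ≥ 87 is false
  prior myocardial infarction: yes → true
  HbA1c ≥ 7.7%: 9.9 ≥ 7.7 is true
  pregnant: no → false
  NOT prior myocardial infarction: yes → false
  enrolling site ∈ {B, C, D}: B is in the set → true
  current smoker: yes → true
  eGFR ≤ 29 mL/min: 127 ≤ 29 is false
  eGFR ≥ 71 mL/min: 127 ≥ 71 is true
Combine:
[1.1.3.1.1] NOT true = false
[1.1.3.1] NOT false = true
[1.1.3] NOT true = false
[1.1] false OR false OR false = false
[1.2.4] false OR true = true
[1.2] true AND true AND true AND true = true
[1] false AND true = false
[2.1.1] exactly-one(true, false, false) = true
[2.1.2.1] true OR true = true
[2.1.2.2] false AND true = false
[2.1.2] true AND false = false
[2.1] true → false = false
[2] NOT false = true
[root] false AND true = false
Overall: false → excluded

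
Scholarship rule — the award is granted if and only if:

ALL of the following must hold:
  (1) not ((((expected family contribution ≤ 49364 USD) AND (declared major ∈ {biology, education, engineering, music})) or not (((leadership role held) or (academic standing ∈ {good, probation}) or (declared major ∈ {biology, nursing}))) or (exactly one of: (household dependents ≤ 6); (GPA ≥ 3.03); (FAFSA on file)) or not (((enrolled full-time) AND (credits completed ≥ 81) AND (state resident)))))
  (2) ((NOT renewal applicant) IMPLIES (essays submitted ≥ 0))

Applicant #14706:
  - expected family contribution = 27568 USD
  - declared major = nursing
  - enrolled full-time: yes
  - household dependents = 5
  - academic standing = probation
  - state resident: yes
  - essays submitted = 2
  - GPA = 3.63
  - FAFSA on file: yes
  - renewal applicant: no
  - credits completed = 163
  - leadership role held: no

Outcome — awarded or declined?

Awarded

Atomic conditions:
  expected family contribution ≤ 49364 USD: 27568 ≤ 49364 is true
  declared major ∈ {biology, education, engineering, music}: nursing is not in the set → false
  leadership role held: no → false
  academic standing ∈ {good, probation}: probation is in the set → true
  declared major ∈ {biology, nursing}: nursing is in the set → true
  household dependents ≤ 6: 5 ≤ 6 is true
  GPA ≥ 3.03: 3.63 ≥ 3.03 is true
  FAFSA on file: yes → true
  enrolled full-time: yes → true
  credits completed ≥ 81: 163 ≥ 81 is true
  state resident: yes → true
  NOT renewal applicant: no → true
  essays submitted ≥ 0: 2 ≥ 0 is true
Combine:
[1.1.1] true AND false = false
[1.1.2.1] false OR true OR true = true
[1.1.2] NOT true = false
[1.1.3] exactly-one(true, true, true) = false
[1.1.4.1] true AND true AND true = true
[1.1.4] NOT true = false
[1.1] false OR false OR false OR false = false
[1] NOT false = true
[2] true → true = true
[root] true AND true = true
Overall: true → awarded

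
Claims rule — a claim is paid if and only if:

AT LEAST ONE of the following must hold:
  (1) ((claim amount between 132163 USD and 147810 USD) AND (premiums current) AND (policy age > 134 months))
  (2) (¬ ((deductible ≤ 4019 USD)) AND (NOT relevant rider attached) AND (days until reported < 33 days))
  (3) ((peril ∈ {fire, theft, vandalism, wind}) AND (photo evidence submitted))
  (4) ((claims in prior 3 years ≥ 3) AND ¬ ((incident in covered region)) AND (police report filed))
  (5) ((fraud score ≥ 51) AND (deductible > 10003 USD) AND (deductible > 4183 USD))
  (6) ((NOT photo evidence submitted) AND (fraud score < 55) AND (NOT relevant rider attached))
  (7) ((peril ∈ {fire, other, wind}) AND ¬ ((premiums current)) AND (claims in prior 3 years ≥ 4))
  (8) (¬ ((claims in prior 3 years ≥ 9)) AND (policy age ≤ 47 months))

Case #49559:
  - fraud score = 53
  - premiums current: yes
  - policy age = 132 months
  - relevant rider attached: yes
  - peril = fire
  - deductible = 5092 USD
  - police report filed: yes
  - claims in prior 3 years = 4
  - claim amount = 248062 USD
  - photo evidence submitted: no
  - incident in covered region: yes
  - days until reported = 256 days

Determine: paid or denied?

Atomic conditions:
  claim amount between 132163 USD and 147810 USD: 248062 in [132163, 147810] is false
  premiums current: yes → true
  policy age > 134 months: 132 > 134 is false
  deductible ≤ 4019 USD: 5092 ≤ 4019 is false
  NOT relevant rider attached: yes → false
  days until reported < 33 days: 256 < 33 is false
  peril ∈ {fire, theft, vandalism, wind}: fire is in the set → true
  photo evidence submitted: no → false
  claims in prior 3 years ≥ 3: 4 ≥ 3 is true
  incident in covered region: yes → true
  police report filed: yes → true
  fraud score ≥ 51: 53 ≥ 51 is true
  deductible > 10003 USD: 5092 > 10003 is false
  deductible > 4183 USD: 5092 > 4183 is true
  NOT photo evidence submitted: no → true
  fraud score < 55: 53 < 55 is true
  peril ∈ {fire, other, wind}: fire is in the set → true
  claims in prior 3 years ≥ 4: 4 ≥ 4 is true
  claims in prior 3 years ≥ 9: 4 ≥ 9 is false
  policy age ≤ 47 months: 132 ≤ 47 is false
Combine:
[1] false AND true AND false = false
[2.1] NOT false = true
[2] true AND false AND false = false
[3] true AND false = false
[4.2] NOT true = false
[4] true AND false AND true = false
[5] true AND false AND true = false
[6] true AND true AND false = false
[7.2] NOT true = false
[7] true AND false AND true = false
[8.1] NOT false = true
[8] true AND false = false
[root] false OR false OR false OR false OR false OR false OR false OR false = false
Overall: false → denied

Denied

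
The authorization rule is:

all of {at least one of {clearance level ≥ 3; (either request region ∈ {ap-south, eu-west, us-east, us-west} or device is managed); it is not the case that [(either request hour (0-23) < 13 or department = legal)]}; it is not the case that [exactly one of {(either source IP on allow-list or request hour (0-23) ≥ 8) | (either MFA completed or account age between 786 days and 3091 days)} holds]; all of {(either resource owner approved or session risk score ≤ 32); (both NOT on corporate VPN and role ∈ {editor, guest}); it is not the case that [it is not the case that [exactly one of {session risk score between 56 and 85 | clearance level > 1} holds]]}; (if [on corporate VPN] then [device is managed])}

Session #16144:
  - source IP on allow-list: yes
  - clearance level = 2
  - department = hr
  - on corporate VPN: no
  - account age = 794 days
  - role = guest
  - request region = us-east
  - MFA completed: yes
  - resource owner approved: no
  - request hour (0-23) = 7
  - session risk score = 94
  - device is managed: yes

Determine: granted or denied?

Atomic conditions:
  clearance level ≥ 3: 2 ≥ 3 is false
  request region ∈ {ap-south, eu-west, us-east, us-west}: us-east is in the set → true
  device is managed: yes → true
  request hour (0-23) < 13: 7 < 13 is true
  department = legal: hr == legal is false
  source IP on allow-list: yes → true
  request hour (0-23) ≥ 8: 7 ≥ 8 is false
  MFA completed: yes → true
  account age between 786 days and 3091 days: 794 in [786, 3091] is true
  resource owner approved: no → false
  session risk score ≤ 32: 94 ≤ 32 is false
  NOT on corporate VPN: no → true
  role ∈ {editor, guest}: guest is in the set → true
  session risk score between 56 and 85: 94 in [56, 85] is false
  clearance level > 1: 2 > 1 is true
  on corporate VPN: no → false
Combine:
[1.2] true OR true = true
[1.3.1] true OR false = true
[1.3] NOT true = false
[1] false OR true OR false = true
[2.1.1] true OR false = true
[2.1.2] true OR true = true
[2.1] exactly-one(true, true) = false
[2] NOT false = true
[3.1] false OR false = false
[3.2] true AND true = true
[3.3.1.1] exactly-one(false, true) = true
[3.3.1] NOT true = false
[3.3] NOT false = true
[3] false AND true AND true = false
[4] false → true (antecedent false ⇒ implication holds) = true
[root] true AND true AND false AND true = false
Overall: false → denied

Denied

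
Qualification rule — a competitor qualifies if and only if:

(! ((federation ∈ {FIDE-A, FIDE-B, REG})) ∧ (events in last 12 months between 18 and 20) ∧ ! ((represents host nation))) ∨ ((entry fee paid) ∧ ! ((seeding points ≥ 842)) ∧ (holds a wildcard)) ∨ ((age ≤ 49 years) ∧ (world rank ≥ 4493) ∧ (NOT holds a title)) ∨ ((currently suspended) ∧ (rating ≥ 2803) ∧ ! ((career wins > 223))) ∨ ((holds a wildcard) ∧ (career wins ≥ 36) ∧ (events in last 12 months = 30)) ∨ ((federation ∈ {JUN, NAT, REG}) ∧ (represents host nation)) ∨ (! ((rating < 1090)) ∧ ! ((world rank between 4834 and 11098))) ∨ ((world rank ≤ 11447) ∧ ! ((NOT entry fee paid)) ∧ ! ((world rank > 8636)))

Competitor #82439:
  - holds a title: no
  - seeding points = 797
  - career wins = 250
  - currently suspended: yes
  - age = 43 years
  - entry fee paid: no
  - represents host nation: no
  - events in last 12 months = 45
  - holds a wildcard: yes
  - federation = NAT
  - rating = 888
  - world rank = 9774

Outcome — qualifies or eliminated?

Qualifies

Atomic conditions:
  federation ∈ {FIDE-A, FIDE-B, REG}: NAT is not in the set → false
  events in last 12 months between 18 and 20: 45 in [18, 20] is false
  represents host nation: no → false
  entry fee paid: no → false
  seeding points ≥ 842: 797 ≥ 842 is false
  holds a wildcard: yes → true
  age ≤ 49 years: 43 ≤ 49 is true
  world rank ≥ 4493: 9774 ≥ 4493 is true
  NOT holds a title: no → true
  currently suspended: yes → true
  rating ≥ 2803: 888 ≥ 2803 is false
  career wins > 223: 250 > 223 is true
  career wins ≥ 36: 250 ≥ 36 is true
  events in last 12 months = 30: 45 == 30 is false
  federation ∈ {JUN, NAT, REG}: NAT is in the set → true
  rating < 1090: 888 < 1090 is true
  world rank between 4834 and 11098: 9774 in [4834, 11098] is true
  world rank ≤ 11447: 9774 ≤ 11447 is true
  NOT entry fee paid: no → true
  world rank > 8636: 9774 > 8636 is true
Combine:
[1.1] NOT false = true
[1.3] NOT false = true
[1] true AND false AND true = false
[2.2] NOT false = true
[2] false AND true AND true = false
[3] true AND true AND true = true
[4.3] NOT true = false
[4] true AND false AND false = false
[5] true AND true AND false = false
[6] true AND false = false
[7.1] NOT true = false
[7.2] NOT true = false
[7] false AND false = false
[8.2] NOT true = false
[8.3] NOT true = false
[8] true AND false AND false = false
[root] false OR false OR true OR false OR false OR false OR false OR false = true
Overall: true → qualifies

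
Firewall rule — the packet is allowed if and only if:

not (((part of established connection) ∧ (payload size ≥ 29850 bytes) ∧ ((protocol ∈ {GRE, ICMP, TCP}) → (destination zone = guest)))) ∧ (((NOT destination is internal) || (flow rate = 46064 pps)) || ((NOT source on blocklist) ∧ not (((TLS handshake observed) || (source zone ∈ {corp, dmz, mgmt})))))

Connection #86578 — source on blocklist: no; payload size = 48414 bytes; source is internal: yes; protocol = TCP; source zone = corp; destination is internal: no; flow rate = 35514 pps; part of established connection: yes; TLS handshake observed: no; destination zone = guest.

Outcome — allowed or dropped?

Dropped

Atomic conditions:
  part of established connection: yes → true
  payload size ≥ 29850 bytes: 48414 ≥ 29850 is true
  protocol ∈ {GRE, ICMP, TCP}: TCP is in the set → true
  destination zone = guest: guest == guest is true
  NOT destination is internal: no → true
  flow rate = 46064 pps: 35514 == 46064 is false
  NOT source on blocklist: no → true
  TLS handshake observed: no → false
  source zone ∈ {corp, dmz, mgmt}: corp is in the set → true
Combine:
[1.1.3] true → true = true
[1.1] true AND true AND true = true
[1] NOT true = false
[2.1] true OR false = true
[2.2.2.1] false OR true = true
[2.2.2] NOT true = false
[2.2] true AND false = false
[2] true OR false = true
[root] false AND true = false
Overall: false → dropped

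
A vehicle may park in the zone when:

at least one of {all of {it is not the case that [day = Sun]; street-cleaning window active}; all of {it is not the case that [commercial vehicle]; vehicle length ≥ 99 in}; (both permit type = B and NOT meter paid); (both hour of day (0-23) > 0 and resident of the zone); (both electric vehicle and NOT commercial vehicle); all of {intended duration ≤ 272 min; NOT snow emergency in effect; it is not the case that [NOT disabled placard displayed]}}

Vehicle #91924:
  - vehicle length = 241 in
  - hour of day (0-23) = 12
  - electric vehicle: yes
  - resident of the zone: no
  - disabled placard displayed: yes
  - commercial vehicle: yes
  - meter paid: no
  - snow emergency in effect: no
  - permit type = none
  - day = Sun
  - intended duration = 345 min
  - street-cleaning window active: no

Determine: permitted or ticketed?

Atomic conditions:
  day = Sun: Sun == Sun is true
  street-cleaning window active: no → false
  commercial vehicle: yes → true
  vehicle length ≥ 99 in: 241 ≥ 99 is true
  permit type = B: none == B is false
  NOT meter paid: no → true
  hour of day (0-23) > 0: 12 > 0 is true
  resident of the zone: no → false
  electric vehicle: yes → true
  NOT commercial vehicle: yes → false
  intended duration ≤ 272 min: 345 ≤ 272 is false
  NOT snow emergency in effect: no → true
  NOT disabled placard displayed: yes → false
Combine:
[1.1] NOT true = false
[1] false AND false = false
[2.1] NOT true = false
[2] false AND true = false
[3] false AND true = false
[4] true AND false = false
[5] true AND false = false
[6.3] NOT false = true
[6] false AND true AND true = false
[root] false OR false OR false OR false OR false OR false = false
Overall: false → ticketed

Ticketed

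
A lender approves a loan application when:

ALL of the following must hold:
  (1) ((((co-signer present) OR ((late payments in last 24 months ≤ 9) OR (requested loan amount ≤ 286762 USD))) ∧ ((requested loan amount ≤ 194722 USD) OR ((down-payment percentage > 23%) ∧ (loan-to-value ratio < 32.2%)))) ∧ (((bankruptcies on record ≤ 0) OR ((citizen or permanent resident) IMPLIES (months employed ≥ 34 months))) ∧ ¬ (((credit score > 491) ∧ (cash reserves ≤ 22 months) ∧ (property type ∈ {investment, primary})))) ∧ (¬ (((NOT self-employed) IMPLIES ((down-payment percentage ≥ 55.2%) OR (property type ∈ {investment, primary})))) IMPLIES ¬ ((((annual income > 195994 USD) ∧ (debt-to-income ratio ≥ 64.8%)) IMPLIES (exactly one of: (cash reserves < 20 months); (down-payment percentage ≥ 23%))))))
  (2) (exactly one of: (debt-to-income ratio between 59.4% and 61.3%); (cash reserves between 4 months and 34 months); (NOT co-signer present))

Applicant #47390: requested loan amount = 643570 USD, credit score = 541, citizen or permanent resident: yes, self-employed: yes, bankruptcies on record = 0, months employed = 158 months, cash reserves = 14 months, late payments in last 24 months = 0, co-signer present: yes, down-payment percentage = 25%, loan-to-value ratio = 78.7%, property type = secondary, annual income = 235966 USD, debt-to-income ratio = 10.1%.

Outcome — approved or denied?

Denied

Atomic conditions:
  co-signer present: yes → true
  late payments in last 24 months ≤ 9: 0 ≤ 9 is true
  requested loan amount ≤ 286762 USD: 643570 ≤ 286762 is false
  requested loan amount ≤ 194722 USD: 643570 ≤ 194722 is false
  down-payment percentage > 23%: 25 > 23 is true
  loan-to-value ratio < 32.2%: 78.7 < 32.2 is false
  bankruptcies on record ≤ 0: 0 ≤ 0 is true
  citizen or permanent resident: yes → true
  months employed ≥ 34 months: 158 ≥ 34 is true
  credit score > 491: 541 > 491 is true
  cash reserves ≤ 22 months: 14 ≤ 22 is true
  property type ∈ {investment, primary}: secondary is not in the set → false
  NOT self-employed: yes → false
  down-payment percentage ≥ 55.2%: 25 ≥ 55.2 is false
  annual income > 195994 USD: 235966 > 195994 is true
  debt-to-income ratio ≥ 64.8%: 10.1 ≥ 64.8 is false
  cash reserves < 20 months: 14 < 20 is true
  down-payment percentage ≥ 23%: 25 ≥ 23 is true
  debt-to-income ratio between 59.4% and 61.3%: 10.1 in [59.4, 61.3] is false
  cash reserves between 4 months and 34 months: 14 in [4, 34] is true
  NOT co-signer present: yes → false
Combine:
[1.1.1.2] true OR false = true
[1.1.1] true OR true = true
[1.1.2.2] true AND false = false
[1.1.2] false OR false = false
[1.1] true AND false = false
[1.2.1.2] true → true = true
[1.2.1] true OR true = true
[1.2.2.1] true AND true AND false = false
[1.2.2] NOT false = true
[1.2] true AND true = true
[1.3.1.1.2] false OR false = false
[1.3.1.1] false → false (antecedent false ⇒ implication holds) = true
[1.3.1] NOT true = false
[1.3.2.1.1] true AND false = false
[1.3.2.1.2] exactly-one(true, true) = false
[1.3.2.1] false → false (antecedent false ⇒ implication holds) = true
[1.3.2] NOT true = false
[1.3] false → false (antecedent false ⇒ implication holds) = true
[1] false AND true AND true = false
[2] exactly-one(false, true, false) = true
[root] false AND true = false
Overall: false → denied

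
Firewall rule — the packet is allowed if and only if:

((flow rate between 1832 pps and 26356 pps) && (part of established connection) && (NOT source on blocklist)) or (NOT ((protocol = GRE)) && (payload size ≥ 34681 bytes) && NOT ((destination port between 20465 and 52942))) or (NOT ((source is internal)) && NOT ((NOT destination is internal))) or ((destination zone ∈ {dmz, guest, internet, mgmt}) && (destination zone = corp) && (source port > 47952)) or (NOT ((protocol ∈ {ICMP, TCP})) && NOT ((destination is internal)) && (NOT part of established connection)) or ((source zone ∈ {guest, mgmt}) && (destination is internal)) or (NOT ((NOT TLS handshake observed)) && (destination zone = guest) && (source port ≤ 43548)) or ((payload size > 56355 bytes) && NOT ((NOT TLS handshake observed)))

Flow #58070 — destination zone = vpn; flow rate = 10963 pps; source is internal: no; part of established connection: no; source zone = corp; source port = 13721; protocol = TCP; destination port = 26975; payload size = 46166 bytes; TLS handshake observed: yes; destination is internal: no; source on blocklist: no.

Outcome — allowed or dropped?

Atomic conditions:
  flow rate between 1832 pps and 26356 pps: 10963 in [1832, 26356] is true
  part of established connection: no → false
  NOT source on blocklist: no → true
  protocol = GRE: TCP == GRE is false
  payload size ≥ 34681 bytes: 46166 ≥ 34681 is true
  destination port between 20465 and 52942: 26975 in [20465, 52942] is true
  source is internal: no → false
  NOT destination is internal: no → true
  destination zone ∈ {dmz, guest, internet, mgmt}: vpn is not in the set → false
  destination zone = corp: vpn == corp is false
  source port > 47952: 13721 > 47952 is false
  protocol ∈ {ICMP, TCP}: TCP is in the set → true
  destination is internal: no → false
  NOT part of established connection: no → true
  source zone ∈ {guest, mgmt}: corp is not in the set → false
  NOT TLS handshake observed: yes → false
  destination zone = guest: vpn == guest is false
  source port ≤ 43548: 13721 ≤ 43548 is true
  payload size > 56355 bytes: 46166 > 56355 is false
Combine:
[1] true AND false AND true = false
[2.1] NOT false = true
[2.3] NOT true = false
[2] true AND true AND false = false
[3.1] NOT false = true
[3.2] NOT true = false
[3] true AND false = false
[4] false AND false AND false = false
[5.1] NOT true = false
[5.2] NOT false = true
[5] false AND true AND true = false
[6] false AND false = false
[7.1] NOT false = true
[7] true AND false AND true = false
[8.2] NOT false = true
[8] false AND true = false
[root] false OR false OR false OR false OR false OR false OR false OR false = false
Overall: false → dropped

Dropped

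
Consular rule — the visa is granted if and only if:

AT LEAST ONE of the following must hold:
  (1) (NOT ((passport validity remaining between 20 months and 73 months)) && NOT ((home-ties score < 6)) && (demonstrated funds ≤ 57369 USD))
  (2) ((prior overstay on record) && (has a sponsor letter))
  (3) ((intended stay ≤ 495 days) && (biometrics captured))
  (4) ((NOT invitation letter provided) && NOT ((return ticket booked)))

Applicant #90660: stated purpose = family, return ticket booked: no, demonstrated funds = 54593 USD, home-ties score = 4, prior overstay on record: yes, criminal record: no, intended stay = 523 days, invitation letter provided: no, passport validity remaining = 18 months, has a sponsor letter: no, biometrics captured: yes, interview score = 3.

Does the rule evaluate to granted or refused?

Atomic conditions:
  passport validity remaining between 20 months and 73 months: 18 in [20, 73] is false
  home-ties score < 6: 4 < 6 is true
  demonstrated funds ≤ 57369 USD: 54593 ≤ 57369 is true
  prior overstay on record: yes → true
  has a sponsor letter: no → false
  intended stay ≤ 495 days: 523 ≤ 495 is false
  biometrics captured: yes → true
  NOT invitation letter provided: no → true
  return ticket booked: no → false
Combine:
[1.1] NOT false = true
[1.2] NOT true = false
[1] true AND false AND true = false
[2] true AND false = false
[3] false AND true = false
[4.2] NOT false = true
[4] true AND true = true
[root] false OR false OR false OR true = true
Overall: true → granted

Granted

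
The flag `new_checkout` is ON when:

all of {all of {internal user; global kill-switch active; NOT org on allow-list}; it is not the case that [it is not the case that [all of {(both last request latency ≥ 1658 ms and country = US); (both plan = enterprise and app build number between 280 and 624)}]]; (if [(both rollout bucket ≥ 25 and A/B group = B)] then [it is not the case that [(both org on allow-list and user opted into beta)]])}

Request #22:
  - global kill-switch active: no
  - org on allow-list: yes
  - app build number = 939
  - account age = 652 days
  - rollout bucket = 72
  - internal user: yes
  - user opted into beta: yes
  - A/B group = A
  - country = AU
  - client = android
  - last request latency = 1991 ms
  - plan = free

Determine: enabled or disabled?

Disabled

Atomic conditions:
  internal user: yes → true
  global kill-switch active: no → false
  NOT org on allow-list: yes → false
  last request latency ≥ 1658 ms: 1991 ≥ 1658 is true
  country = US: AU == US is false
  plan = enterprise: free == enterprise is false
  app build number between 280 and 624: 939 in [280, 624] is false
  rollout bucket ≥ 25: 72 ≥ 25 is true
  A/B group = B: A == B is false
  org on allow-list: yes → true
  user opted into beta: yes → true
Combine:
[1] true AND false AND false = false
[2.1.1.1] true AND false = false
[2.1.1.2] false AND false = false
[2.1.1] false AND false = false
[2.1] NOT false = true
[2] NOT true = false
[3.1] true AND false = false
[3.2.1] true AND true = true
[3.2] NOT true = false
[3] false → false (antecedent false ⇒ implication holds) = true
[root] false AND false AND true = false
Overall: false → disabled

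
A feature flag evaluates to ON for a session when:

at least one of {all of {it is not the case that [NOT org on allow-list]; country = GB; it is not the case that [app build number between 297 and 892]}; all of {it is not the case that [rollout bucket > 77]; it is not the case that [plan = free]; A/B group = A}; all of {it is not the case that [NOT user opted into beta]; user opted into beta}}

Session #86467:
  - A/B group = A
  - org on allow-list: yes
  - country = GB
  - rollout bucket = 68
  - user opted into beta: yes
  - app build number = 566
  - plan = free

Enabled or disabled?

Enabled

Atomic conditions:
  NOT org on allow-list: yes → false
  country = GB: GB == GB is true
  app build number between 297 and 892: 566 in [297, 892] is true
  rollout bucket > 77: 68 > 77 is false
  plan = free: free == free is true
  A/B group = A: A == A is true
  NOT user opted into beta: yes → false
  user opted into beta: yes → true
Combine:
[1.1] NOT false = true
[1.3] NOT true = false
[1] true AND true AND false = false
[2.1] NOT false = true
[2.2] NOT true = false
[2] true AND false AND true = false
[3.1] NOT false = true
[3] true AND true = true
[root] false OR false OR true = true
Overall: true → enabled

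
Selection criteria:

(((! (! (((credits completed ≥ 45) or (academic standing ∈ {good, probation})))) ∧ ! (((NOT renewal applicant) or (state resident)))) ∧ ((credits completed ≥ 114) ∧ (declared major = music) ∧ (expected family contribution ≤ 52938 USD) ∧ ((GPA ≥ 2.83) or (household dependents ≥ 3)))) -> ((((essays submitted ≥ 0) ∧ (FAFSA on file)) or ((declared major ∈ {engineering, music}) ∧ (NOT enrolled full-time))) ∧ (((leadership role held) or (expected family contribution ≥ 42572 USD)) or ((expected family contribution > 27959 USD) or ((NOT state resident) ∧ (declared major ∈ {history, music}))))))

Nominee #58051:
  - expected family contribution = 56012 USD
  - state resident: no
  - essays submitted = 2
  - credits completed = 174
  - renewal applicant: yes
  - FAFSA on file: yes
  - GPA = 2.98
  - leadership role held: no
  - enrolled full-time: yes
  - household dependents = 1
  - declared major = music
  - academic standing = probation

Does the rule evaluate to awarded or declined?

Atomic conditions:
  credits completed ≥ 45: 174 ≥ 45 is true
  academic standing ∈ {good, probation}: probation is in the set → true
  NOT renewal applicant: yes → false
  state resident: no → false
  credits completed ≥ 114: 174 ≥ 114 is true
  declared major = music: music == music is true
  expected family contribution ≤ 52938 USD: 56012 ≤ 52938 is false
  GPA ≥ 2.83: 2.98 ≥ 2.83 is true
  household dependents ≥ 3: 1 ≥ 3 is false
  essays submitted ≥ 0: 2 ≥ 0 is true
  FAFSA on file: yes → true
  declared major ∈ {engineering, music}: music is in the set → true
  NOT enrolled full-time: yes → false
  leadership role held: no → false
  expected family contribution ≥ 42572 USD: 56012 ≥ 42572 is true
  expected family contribution > 27959 USD: 56012 > 27959 is true
  NOT state resident: no → true
  declared major ∈ {history, music}: music is in the set → true
Combine:
[1.1.1.1.1] true OR true = true
[1.1.1.1] NOT true = false
[1.1.1] NOT false = true
[1.1.2.1] false OR false = false
[1.1.2] NOT false = true
[1.1] true AND true = true
[1.2.4] true OR false = true
[1.2] true AND true AND false AND true = false
[1] true AND false = false
[2.1.1] true AND true = true
[2.1.2] true AND false = false
[2.1] true OR false = true
[2.2.1] false OR true = true
[2.2.2.2] true AND true = true
[2.2.2] true OR true = true
[2.2] true OR true = true
[2] true AND true = true
[root] false → true (antecedent false ⇒ implication holds) = true
Overall: true → awarded

Awarded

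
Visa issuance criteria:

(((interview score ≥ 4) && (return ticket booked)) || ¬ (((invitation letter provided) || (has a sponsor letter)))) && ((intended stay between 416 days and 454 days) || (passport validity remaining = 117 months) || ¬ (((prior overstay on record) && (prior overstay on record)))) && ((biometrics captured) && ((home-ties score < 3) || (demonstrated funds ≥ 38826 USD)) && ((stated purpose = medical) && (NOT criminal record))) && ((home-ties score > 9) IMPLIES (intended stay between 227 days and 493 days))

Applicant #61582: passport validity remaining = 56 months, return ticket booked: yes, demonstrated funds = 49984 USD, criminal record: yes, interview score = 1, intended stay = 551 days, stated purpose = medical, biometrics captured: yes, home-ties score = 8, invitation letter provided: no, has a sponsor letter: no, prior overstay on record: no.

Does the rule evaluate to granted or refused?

Atomic conditions:
  interview score ≥ 4: 1 ≥ 4 is false
  return ticket booked: yes → true
  invitation letter provided: no → false
  has a sponsor letter: no → false
  intended stay between 416 days and 454 days: 551 in [416, 454] is false
  passport validity remaining = 117 months: 56 == 117 is false
  prior overstay on record: no → false
  biometrics captured: yes → true
  home-ties score < 3: 8 < 3 is false
  demonstrated funds ≥ 38826 USD: 49984 ≥ 38826 is true
  stated purpose = medical: medical == medical is true
  NOT criminal record: yes → false
  home-ties score > 9: 8 > 9 is false
  intended stay between 227 days and 493 days: 551 in [227, 493] is false
Combine:
[1.1] false AND true = false
[1.2.1] false OR false = false
[1.2] NOT false = true
[1] false OR true = true
[2.3.1] false AND false = false
[2.3] NOT false = true
[2] false OR false OR true = true
[3.2] false OR true = true
[3.3] true AND false = false
[3] true AND true AND false = false
[4] false → false (antecedent false ⇒ implication holds) = true
[root] true AND true AND false AND true = false
Overall: false → refused

Refused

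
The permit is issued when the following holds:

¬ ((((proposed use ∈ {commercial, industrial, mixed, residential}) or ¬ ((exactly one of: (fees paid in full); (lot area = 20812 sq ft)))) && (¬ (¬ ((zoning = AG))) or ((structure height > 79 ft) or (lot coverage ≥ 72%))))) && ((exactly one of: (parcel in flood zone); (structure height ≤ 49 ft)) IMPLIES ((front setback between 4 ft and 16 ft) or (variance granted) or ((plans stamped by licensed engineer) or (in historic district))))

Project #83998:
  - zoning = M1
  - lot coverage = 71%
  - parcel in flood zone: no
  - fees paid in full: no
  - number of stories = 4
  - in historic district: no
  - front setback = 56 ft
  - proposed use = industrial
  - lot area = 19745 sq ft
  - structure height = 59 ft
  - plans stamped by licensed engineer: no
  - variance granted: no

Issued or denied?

Issued

Atomic conditions:
  proposed use ∈ {commercial, industrial, mixed, residential}: industrial is in the set → true
  fees paid in full: no → false
  lot area = 20812 sq ft: 19745 == 20812 is false
  zoning = AG: M1 == AG is false
  structure height > 79 ft: 59 > 79 is false
  lot coverage ≥ 72%: 71 ≥ 72 is false
  parcel in flood zone: no → false
  structure height ≤ 49 ft: 59 ≤ 49 is false
  front setback between 4 ft and 16 ft: 56 in [4, 16] is false
  variance granted: no → false
  plans stamped by licensed engineer: no → false
  in historic district: no → false
Combine:
[1.1.1.2.1] exactly-one(false, false) = false
[1.1.1.2] NOT false = true
[1.1.1] true OR true = true
[1.1.2.1.1] NOT false = true
[1.1.2.1] NOT true = false
[1.1.2.2] false OR false = false
[1.1.2] false OR false = false
[1.1] true AND false = false
[1] NOT false = true
[2.1] exactly-one(false, false) = false
[2.2.3] false OR false = false
[2.2] false OR false OR false = false
[2] false → false (antecedent false ⇒ implication holds) = true
[root] true AND true = true
Overall: true → issued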